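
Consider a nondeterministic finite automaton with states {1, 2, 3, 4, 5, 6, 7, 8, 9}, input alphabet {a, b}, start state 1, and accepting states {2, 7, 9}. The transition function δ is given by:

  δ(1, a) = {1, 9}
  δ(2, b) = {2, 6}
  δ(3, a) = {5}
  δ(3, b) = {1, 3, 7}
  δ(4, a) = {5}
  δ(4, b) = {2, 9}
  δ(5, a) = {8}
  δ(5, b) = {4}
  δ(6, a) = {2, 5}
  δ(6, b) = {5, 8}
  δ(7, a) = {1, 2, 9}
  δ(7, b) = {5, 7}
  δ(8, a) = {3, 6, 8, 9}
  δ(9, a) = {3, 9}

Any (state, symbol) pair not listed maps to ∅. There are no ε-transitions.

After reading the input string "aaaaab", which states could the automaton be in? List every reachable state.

{1, 3, 4, 5, 7, 8}

Start in {1}.
Read 'a': 1→{1, 9}; now {1, 9}.
Read 'a': 1→{1, 9}, 9→{3, 9}; now {1, 3, 9}.
Read 'a': 1→{1, 9}, 3→{5}, 9→{3, 9}; now {1, 3, 5, 9}.
Read 'a': 1→{1, 9}, 3→{5}, 5→{8}, 9→{3, 9}; now {1, 3, 5, 8, 9}.
Read 'a': 1→{1, 9}, 3→{5}, 5→{8}, 8→{3, 6, 8, 9}, 9→{3, 9}; now {1, 3, 5, 6, 8, 9}.
Read 'b': 1→∅, 3→{1, 3, 7}, 5→{4}, 6→{5, 8}, 8→∅, 9→∅; now {1, 3, 4, 5, 7, 8}.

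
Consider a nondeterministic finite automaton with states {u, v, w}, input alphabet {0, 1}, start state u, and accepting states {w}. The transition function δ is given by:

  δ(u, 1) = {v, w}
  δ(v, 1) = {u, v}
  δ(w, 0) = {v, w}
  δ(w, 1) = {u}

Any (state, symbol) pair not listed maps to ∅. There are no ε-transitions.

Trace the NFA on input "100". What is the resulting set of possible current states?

{v, w}

Start in {u}.
Read '1': {u} → {v, w}.
Read '0': {v, w} → {v, w}.
Read '0': {v, w} → {v, w}.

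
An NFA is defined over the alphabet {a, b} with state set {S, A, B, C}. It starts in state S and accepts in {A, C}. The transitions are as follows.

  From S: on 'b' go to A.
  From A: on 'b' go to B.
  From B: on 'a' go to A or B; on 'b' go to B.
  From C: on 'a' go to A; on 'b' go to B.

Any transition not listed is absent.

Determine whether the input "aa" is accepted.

No

Start in {S}.
Read 'a': S→∅; now ∅.
The set is empty and remains empty for the remaining 1 symbol.
The final set ∅ contains no accepting state.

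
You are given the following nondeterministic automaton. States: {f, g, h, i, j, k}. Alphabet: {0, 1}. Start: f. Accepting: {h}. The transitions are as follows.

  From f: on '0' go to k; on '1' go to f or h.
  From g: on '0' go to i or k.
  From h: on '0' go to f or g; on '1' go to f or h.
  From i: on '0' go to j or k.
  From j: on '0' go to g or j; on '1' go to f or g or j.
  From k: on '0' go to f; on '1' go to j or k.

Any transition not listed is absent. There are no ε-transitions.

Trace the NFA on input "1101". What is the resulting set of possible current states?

{f, h, j, k}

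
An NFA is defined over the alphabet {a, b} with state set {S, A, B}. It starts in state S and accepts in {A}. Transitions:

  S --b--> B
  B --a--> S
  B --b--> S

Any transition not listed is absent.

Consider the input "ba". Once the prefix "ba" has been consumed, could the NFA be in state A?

Start in {S}.
Read 'b': S→{B}; now {B}.
Read 'a': B→{S}; now {S}.
State A is not in {S}.

No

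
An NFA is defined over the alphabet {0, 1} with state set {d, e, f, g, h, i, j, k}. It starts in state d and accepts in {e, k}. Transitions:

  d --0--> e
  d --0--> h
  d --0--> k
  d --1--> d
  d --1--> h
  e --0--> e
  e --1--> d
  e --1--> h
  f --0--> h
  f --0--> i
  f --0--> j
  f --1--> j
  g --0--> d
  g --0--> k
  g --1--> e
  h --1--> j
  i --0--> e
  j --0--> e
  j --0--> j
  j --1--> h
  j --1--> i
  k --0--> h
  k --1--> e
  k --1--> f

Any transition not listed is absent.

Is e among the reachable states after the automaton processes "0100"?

Start in {d}.
Read '0': d→{e, h, k}; now {e, h, k}.
Read '1': e→{d, h}, h→{j}, k→{e, f}; now {d, e, f, h, j}.
Read '0': d→{e, h, k}, e→{e}, f→{h, i, j}, h→∅, j→{e, j}; now {e, h, i, j, k}.
Read '0': e→{e}, h→∅, i→{e}, j→{e, j}, k→{h}; now {e, h, j}.
State e is in {e, h, j}.

Yes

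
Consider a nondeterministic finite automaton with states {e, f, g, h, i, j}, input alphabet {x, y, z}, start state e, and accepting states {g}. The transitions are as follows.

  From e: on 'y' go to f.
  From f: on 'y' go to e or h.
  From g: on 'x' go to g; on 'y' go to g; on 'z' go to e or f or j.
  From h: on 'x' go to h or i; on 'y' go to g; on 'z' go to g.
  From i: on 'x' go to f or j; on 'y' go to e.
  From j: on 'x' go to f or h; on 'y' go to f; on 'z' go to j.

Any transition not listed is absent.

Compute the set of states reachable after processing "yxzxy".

∅

Start in {e}.
Read 'y': {e} → {f}.
Read 'x': {f} → ∅.
The set is empty and remains empty for the remaining 3 symbols.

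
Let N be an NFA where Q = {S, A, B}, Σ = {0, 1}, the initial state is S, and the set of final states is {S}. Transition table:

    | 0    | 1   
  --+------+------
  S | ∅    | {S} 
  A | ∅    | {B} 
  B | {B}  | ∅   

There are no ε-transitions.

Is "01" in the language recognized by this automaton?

Start in {S}.
Read '0': S→∅; now ∅.
The set is empty and remains empty for the remaining 1 symbol.
The final set ∅ contains no accepting state.

No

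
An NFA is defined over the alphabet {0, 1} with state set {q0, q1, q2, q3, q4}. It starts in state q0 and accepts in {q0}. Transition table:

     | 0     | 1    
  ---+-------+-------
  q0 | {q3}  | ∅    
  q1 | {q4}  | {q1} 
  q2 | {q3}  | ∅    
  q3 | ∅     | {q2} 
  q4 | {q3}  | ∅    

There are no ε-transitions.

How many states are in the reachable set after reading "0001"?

0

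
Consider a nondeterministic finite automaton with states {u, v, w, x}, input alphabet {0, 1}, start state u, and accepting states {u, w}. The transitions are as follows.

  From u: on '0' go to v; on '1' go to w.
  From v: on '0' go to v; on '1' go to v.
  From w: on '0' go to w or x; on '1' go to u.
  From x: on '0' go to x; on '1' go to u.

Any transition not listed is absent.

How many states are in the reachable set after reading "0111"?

Start in {u}.
Read '0': {u} → {v}.
Read '1': {v} → {v}.
Read '1': {v} → {v}.
Read '1': {v} → {v}.
That set has 1 state.

1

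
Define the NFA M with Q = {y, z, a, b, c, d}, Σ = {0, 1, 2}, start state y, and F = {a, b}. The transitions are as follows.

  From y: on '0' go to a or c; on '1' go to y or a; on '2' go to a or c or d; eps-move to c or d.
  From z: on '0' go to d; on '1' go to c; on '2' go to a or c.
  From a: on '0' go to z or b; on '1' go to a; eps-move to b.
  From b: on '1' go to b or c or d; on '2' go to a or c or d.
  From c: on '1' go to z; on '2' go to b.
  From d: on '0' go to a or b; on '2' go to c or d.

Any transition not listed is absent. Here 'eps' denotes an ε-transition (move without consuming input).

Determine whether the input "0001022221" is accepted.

No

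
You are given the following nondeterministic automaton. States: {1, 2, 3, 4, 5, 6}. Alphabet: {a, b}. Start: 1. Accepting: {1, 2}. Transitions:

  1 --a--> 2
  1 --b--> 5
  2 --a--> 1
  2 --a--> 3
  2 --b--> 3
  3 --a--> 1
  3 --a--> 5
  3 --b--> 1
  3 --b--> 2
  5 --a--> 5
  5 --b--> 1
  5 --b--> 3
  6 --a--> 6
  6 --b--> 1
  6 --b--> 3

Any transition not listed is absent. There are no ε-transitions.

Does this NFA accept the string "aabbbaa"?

Yes

Start in {1}.
Read 'a': 1→{2}; now {2}.
Read 'a': 2→{1, 3}; now {1, 3}.
Read 'b': 1→{5}, 3→{1, 2}; now {1, 2, 5}.
Read 'b': 1→{5}, 2→{3}, 5→{1, 3}; now {1, 3, 5}.
Read 'b': 1→{5}, 3→{1, 2}, 5→{1, 3}; now {1, 2, 3, 5}.
Read 'a': 1→{2}, 2→{1, 3}, 3→{1, 5}, 5→{5}; now {1, 2, 3, 5}.
Read 'a': 1→{2}, 2→{1, 3}, 3→{1, 5}, 5→{5}; now {1, 2, 3, 5}.
The final set {1, 2, 3, 5} contains the accepting states 1, 2.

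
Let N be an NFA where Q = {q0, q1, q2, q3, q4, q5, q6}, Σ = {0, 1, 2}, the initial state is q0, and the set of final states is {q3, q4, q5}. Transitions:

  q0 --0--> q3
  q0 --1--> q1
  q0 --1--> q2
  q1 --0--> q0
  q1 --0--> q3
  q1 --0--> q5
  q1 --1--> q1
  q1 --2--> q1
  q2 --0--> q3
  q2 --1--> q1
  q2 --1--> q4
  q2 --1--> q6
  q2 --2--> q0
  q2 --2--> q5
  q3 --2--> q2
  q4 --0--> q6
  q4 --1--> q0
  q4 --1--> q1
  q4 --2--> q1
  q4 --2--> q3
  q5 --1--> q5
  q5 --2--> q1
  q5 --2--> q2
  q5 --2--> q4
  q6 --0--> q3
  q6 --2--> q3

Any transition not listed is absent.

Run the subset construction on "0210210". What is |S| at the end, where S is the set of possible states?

Start in {q0}.
Read '0': q0→{q3}; now {q3}.
Read '2': q3→{q2}; now {q2}.
Read '1': q2→{q1, q4, q6}; now {q1, q4, q6}.
Read '0': q1→{q0, q3, q5}, q4→{q6}, q6→{q3}; now {q0, q3, q5, q6}.
Read '2': q0→∅, q3→{q2}, q5→{q1, q2, q4}, q6→{q3}; now {q1, q2, q3, q4}.
Read '1': q1→{q1}, q2→{q1, q4, q6}, q3→∅, q4→{q0, q1}; now {q0, q1, q4, q6}.
Read '0': q0→{q3}, q1→{q0, q3, q5}, q4→{q6}, q6→{q3}; now {q0, q3, q5, q6}.
That set has 4 states.

4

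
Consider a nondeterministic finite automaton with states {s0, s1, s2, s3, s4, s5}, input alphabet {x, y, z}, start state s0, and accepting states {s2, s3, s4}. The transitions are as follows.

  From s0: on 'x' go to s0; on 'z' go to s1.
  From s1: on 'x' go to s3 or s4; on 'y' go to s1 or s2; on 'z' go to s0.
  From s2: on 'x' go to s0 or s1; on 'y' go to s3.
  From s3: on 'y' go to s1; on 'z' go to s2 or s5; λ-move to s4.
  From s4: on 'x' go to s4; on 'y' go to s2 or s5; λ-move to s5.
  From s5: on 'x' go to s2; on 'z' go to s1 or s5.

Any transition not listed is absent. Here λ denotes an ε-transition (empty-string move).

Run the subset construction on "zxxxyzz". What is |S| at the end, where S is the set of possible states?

3

Start in {s0}.
Read 'z': s0→{s1}; now {s1}.
Read 'x': s1→{s3, s4}; union {s3, s4}; ε-closure = {s3, s4, s5}.
Read 'x': s3→∅, s4→{s4}, s5→{s2}; union {s2, s4}; ε-closure = {s2, s4, s5}.
Read 'x': s2→{s0, s1}, s4→{s4}, s5→{s2}; union {s0, s1, s2, s4}; ε-closure = {s0, s1, s2, s4, s5}.
Read 'y': s0→∅, s1→{s1, s2}, s2→{s3}, s4→{s2, s5}, s5→∅; union {s1, s2, s3, s5}; ε-closure = {s1, s2, s3, s4, s5}.
Read 'z': s1→{s0}, s2→∅, s3→{s2, s5}, s4→∅, s5→{s1, s5}; now {s0, s1, s2, s5}.
Read 'z': s0→{s1}, s1→{s0}, s2→∅, s5→{s1, s5}; now {s0, s1, s5}.
That set has 3 states.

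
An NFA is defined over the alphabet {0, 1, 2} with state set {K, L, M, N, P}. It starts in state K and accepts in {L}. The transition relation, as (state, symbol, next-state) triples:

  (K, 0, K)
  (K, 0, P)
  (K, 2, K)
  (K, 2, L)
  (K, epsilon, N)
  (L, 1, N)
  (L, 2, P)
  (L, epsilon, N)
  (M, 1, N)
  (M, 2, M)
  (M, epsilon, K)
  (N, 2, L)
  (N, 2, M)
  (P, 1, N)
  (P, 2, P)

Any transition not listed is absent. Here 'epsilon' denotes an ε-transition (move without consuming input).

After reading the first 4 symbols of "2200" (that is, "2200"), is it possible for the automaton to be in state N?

Yes

Start: ε-closure({K}) = {K, N}.
Read '2': {K, N} → {K, L, M, N}.
Read '2': {K, L, M, N} → {K, L, M, N, P}.
Read '0': {K, L, M, N, P} → {K, N, P}.
Read '0': {K, N, P} → {K, N, P}.
State N is in {K, N, P}.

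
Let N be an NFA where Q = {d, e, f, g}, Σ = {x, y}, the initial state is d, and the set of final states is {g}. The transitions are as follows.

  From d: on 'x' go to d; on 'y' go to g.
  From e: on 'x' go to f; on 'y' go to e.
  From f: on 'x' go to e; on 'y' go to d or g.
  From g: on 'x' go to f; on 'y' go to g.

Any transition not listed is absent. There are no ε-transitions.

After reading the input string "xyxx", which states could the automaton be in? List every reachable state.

Start in {d}.
Read 'x': d→{d}; now {d}.
Read 'y': d→{g}; now {g}.
Read 'x': g→{f}; now {f}.
Read 'x': f→{e}; now {e}.

{e}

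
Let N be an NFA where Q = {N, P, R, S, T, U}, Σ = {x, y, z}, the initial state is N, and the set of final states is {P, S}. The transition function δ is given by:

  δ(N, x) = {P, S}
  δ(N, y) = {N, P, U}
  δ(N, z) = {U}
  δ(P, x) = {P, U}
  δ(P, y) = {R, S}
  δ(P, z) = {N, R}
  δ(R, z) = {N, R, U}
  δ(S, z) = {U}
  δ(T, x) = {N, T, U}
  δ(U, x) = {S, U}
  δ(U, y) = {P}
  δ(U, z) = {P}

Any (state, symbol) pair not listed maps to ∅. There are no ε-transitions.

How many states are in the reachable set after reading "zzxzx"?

Start in {N}.
Read 'z': N→{U}; now {U}.
Read 'z': U→{P}; now {P}.
Read 'x': P→{P, U}; now {P, U}.
Read 'z': P→{N, R}, U→{P}; now {N, P, R}.
Read 'x': N→{P, S}, P→{P, U}, R→∅; now {P, S, U}.
That set has 3 states.

3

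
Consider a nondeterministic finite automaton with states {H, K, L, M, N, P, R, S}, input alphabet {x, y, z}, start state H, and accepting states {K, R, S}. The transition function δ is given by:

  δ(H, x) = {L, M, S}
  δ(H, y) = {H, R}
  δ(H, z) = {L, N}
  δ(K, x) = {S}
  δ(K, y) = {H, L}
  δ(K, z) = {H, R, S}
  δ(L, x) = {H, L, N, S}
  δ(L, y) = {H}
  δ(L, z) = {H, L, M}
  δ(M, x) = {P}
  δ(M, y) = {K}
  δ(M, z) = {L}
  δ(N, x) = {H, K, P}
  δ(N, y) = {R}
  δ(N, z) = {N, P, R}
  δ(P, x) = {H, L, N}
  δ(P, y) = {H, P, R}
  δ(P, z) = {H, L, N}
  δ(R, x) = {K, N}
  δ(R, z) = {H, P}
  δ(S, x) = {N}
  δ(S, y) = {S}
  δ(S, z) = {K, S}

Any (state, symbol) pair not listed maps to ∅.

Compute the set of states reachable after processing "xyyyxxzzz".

{H, K, L, M, N, P, R, S}

Start in {H}.
Read 'x': H→{L, M, S}; now {L, M, S}.
Read 'y': L→{H}, M→{K}, S→{S}; now {H, K, S}.
Read 'y': H→{H, R}, K→{H, L}, S→{S}; now {H, L, R, S}.
Read 'y': H→{H, R}, L→{H}, R→∅, S→{S}; now {H, R, S}.
Read 'x': H→{L, M, S}, R→{K, N}, S→{N}; now {K, L, M, N, S}.
Read 'x': K→{S}, L→{H, L, N, S}, M→{P}, N→{H, K, P}, S→{N}; now {H, K, L, N, P, S}.
Read 'z': H→{L, N}, K→{H, R, S}, L→{H, L, M}, N→{N, P, R}, P→{H, L, N}, S→{K, S}; now {H, K, L, M, N, P, R, S}.
Read 'z': H→{L, N}, K→{H, R, S}, L→{H, L, M}, M→{L}, N→{N, P, R}, P→{H, L, N}, R→{H, P}, S→{K, S}; now {H, K, L, M, N, P, R, S}.
Read 'z': H→{L, N}, K→{H, R, S}, L→{H, L, M}, M→{L}, N→{N, P, R}, P→{H, L, N}, R→{H, P}, S→{K, S}; now {H, K, L, M, N, P, R, S}.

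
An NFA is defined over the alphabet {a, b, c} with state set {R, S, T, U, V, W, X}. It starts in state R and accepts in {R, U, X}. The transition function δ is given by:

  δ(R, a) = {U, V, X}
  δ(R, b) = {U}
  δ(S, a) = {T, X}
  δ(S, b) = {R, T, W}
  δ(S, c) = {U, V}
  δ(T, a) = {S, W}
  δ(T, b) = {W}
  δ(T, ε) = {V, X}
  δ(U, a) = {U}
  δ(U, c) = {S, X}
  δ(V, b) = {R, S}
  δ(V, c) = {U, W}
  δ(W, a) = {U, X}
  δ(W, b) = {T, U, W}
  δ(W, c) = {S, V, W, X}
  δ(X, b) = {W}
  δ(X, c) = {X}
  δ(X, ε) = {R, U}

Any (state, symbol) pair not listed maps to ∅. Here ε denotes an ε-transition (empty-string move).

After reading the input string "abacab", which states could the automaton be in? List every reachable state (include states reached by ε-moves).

{R, S, U, W}

Start in {R}.
Read 'a': R→{U, V, X}; union {U, V, X}; ε-closure = {R, U, V, X}.
Read 'b': R→{U}, U→∅, V→{R, S}, X→{W}; now {R, S, U, W}.
Read 'a': R→{U, V, X}, S→{T, X}, U→{U}, W→{U, X}; union {T, U, V, X}; ε-closure = {R, T, U, V, X}.
Read 'c': R→∅, T→∅, U→{S, X}, V→{U, W}, X→{X}; union {S, U, W, X}; ε-closure = {R, S, U, W, X}.
Read 'a': R→{U, V, X}, S→{T, X}, U→{U}, W→{U, X}, X→∅; union {T, U, V, X}; ε-closure = {R, T, U, V, X}.
Read 'b': R→{U}, T→{W}, U→∅, V→{R, S}, X→{W}; now {R, S, U, W}.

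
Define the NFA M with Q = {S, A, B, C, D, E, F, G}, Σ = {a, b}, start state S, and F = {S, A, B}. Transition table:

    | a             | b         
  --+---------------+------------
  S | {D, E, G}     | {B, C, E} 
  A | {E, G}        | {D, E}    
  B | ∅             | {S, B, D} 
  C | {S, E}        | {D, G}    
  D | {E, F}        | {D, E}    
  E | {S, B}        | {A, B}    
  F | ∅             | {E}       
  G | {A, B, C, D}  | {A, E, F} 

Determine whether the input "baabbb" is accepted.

Yes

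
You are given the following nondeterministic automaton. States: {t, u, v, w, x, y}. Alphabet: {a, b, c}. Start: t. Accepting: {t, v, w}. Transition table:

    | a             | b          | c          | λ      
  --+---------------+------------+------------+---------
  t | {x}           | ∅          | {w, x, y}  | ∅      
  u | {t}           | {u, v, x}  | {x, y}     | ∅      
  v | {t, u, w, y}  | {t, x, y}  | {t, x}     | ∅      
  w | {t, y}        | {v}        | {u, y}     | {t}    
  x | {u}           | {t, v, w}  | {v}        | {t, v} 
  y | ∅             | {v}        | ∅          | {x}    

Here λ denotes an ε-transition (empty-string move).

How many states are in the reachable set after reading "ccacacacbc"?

6

Start in {t}.
Read 'c': {t} → {t, v, w, x, y}.
Read 'c': {t, v, w, x, y} → {t, u, v, w, x, y}.
Read 'a': {t, u, v, w, x, y} → {t, u, v, w, x, y}.
Read 'c': {t, u, v, w, x, y} → {t, u, v, w, x, y}.
Read 'a': {t, u, v, w, x, y} → {t, u, v, w, x, y}.
Read 'c': {t, u, v, w, x, y} → {t, u, v, w, x, y}.
Read 'a': {t, u, v, w, x, y} → {t, u, v, w, x, y}.
Read 'c': {t, u, v, w, x, y} → {t, u, v, w, x, y}.
Read 'b': {t, u, v, w, x, y} → {t, u, v, w, x, y}.
Read 'c': {t, u, v, w, x, y} → {t, u, v, w, x, y}.
That set has 6 states.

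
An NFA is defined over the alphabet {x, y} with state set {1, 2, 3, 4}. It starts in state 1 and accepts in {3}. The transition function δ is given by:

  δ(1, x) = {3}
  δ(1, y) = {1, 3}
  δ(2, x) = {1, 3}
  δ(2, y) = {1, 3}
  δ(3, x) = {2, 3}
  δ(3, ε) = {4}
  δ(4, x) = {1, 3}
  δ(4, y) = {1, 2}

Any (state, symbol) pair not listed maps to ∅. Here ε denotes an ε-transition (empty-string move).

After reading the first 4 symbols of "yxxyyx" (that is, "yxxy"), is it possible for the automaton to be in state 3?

Yes

Start in {1}.
Read 'y': 1→{1, 3}; union {1, 3}; ε-closure = {1, 3, 4}.
Read 'x': 1→{3}, 3→{2, 3}, 4→{1, 3}; union {1, 2, 3}; ε-closure = {1, 2, 3, 4}.
Read 'x': 1→{3}, 2→{1, 3}, 3→{2, 3}, 4→{1, 3}; union {1, 2, 3}; ε-closure = {1, 2, 3, 4}.
Read 'y': 1→{1, 3}, 2→{1, 3}, 3→∅, 4→{1, 2}; union {1, 2, 3}; ε-closure = {1, 2, 3, 4}.
State 3 is in {1, 2, 3, 4}.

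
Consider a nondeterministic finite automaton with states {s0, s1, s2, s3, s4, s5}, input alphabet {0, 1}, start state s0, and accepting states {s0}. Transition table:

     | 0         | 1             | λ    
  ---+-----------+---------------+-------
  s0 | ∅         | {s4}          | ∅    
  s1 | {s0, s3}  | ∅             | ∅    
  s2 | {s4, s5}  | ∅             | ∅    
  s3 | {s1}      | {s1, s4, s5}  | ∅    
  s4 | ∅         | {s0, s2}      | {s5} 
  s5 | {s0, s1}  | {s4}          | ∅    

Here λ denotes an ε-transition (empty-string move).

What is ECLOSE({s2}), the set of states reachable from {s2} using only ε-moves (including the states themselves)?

{s2}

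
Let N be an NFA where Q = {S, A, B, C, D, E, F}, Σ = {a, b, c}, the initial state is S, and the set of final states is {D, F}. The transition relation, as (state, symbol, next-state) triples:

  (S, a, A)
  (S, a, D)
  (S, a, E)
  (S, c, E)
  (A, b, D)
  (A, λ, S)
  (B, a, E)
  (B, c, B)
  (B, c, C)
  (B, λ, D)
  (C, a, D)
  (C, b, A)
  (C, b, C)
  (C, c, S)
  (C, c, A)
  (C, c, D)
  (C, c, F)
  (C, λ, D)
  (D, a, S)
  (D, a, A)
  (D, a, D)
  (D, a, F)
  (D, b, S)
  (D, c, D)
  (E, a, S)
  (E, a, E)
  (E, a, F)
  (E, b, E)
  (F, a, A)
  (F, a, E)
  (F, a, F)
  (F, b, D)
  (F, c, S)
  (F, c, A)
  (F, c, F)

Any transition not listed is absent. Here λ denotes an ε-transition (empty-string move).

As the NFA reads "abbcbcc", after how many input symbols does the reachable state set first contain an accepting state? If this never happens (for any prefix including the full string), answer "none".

1

Start in {S}.
Read 'a': S→{A, D, E}; union {A, D, E}; ε-closure = {S, A, D, E}.
None of the earlier sets intersect F, but {S, A, D, E} does.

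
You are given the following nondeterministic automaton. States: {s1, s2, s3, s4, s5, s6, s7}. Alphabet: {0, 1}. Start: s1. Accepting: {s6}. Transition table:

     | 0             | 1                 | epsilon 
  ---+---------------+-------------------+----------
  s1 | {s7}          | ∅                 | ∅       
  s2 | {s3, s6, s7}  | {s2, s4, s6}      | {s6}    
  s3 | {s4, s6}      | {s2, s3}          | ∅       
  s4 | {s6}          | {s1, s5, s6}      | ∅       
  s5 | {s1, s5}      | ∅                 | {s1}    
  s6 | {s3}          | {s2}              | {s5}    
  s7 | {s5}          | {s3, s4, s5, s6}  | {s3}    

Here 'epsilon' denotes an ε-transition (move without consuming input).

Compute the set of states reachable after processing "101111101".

∅

Start in {s1}.
Read '1': {s1} → ∅.
The set is empty and remains empty for the remaining 8 symbols.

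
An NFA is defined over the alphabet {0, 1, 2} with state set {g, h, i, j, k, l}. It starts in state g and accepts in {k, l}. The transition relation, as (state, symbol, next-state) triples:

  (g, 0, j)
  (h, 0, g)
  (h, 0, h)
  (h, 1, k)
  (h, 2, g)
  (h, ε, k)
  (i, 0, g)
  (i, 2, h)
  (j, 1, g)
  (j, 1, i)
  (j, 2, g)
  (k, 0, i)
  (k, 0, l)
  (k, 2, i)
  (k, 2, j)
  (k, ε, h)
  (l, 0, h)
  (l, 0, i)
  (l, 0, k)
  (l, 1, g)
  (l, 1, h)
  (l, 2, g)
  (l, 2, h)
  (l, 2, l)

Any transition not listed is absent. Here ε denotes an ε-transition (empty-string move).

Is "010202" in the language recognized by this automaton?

Start in {g}.
Read '0': {g} → {j}.
Read '1': {j} → {g, i}.
Read '0': {g, i} → {g, j}.
Read '2': {g, j} → {g}.
Read '0': {g} → {j}.
Read '2': {j} → {g}.
The final set {g} contains no accepting state.

No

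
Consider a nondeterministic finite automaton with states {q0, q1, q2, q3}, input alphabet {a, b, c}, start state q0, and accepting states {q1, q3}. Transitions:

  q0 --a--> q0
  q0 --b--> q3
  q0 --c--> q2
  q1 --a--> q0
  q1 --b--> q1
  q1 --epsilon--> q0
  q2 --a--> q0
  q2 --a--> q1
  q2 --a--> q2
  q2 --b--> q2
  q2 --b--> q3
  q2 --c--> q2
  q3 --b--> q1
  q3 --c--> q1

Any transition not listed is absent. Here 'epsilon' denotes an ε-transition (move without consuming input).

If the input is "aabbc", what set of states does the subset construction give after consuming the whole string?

Start in {q0}.
Read 'a': q0→{q0}; now {q0}.
Read 'a': q0→{q0}; now {q0}.
Read 'b': q0→{q3}; now {q3}.
Read 'b': q3→{q1}; union {q1}; ε-closure = {q0, q1}.
Read 'c': q0→{q2}, q1→∅; now {q2}.

{q2}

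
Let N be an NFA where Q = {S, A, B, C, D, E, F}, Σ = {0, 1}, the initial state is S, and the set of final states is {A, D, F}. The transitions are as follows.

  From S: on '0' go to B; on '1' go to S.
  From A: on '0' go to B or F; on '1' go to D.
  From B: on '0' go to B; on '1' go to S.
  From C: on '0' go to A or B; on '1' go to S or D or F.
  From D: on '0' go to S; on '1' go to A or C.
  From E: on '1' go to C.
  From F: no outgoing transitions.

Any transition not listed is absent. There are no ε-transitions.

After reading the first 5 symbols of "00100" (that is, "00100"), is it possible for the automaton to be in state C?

No

Start in {S}.
Read '0': {S} → {B}.
Read '0': {B} → {B}.
Read '1': {B} → {S}.
Read '0': {S} → {B}.
Read '0': {B} → {B}.
State C is not in {B}.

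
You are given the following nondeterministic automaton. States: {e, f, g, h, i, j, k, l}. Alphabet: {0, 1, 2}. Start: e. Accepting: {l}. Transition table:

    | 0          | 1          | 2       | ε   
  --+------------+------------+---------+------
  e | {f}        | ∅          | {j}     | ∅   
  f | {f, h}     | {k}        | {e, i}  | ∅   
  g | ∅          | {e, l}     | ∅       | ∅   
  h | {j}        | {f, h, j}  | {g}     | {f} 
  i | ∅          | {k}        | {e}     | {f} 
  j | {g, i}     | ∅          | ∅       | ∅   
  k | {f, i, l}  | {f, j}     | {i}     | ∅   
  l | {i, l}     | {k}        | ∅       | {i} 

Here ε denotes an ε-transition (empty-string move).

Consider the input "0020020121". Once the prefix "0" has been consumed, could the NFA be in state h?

No

Start in {e}.
Read '0': {e} → {f}.
State h is not in {f}.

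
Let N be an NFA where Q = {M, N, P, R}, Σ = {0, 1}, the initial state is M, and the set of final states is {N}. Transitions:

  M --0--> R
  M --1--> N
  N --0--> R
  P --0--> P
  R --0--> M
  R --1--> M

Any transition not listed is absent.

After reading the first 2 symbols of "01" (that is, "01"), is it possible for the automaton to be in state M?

Yes

Start in {M}.
Read '0': M→{R}; now {R}.
Read '1': R→{M}; now {M}.
State M is in {M}.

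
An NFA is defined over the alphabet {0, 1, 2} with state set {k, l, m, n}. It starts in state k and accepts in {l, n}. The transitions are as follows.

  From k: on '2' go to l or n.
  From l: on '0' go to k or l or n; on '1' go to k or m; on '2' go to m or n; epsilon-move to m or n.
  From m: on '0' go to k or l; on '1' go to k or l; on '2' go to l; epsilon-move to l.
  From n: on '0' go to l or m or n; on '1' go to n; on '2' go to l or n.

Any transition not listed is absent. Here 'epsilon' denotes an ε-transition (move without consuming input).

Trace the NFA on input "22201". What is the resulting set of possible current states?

{k, l, m, n}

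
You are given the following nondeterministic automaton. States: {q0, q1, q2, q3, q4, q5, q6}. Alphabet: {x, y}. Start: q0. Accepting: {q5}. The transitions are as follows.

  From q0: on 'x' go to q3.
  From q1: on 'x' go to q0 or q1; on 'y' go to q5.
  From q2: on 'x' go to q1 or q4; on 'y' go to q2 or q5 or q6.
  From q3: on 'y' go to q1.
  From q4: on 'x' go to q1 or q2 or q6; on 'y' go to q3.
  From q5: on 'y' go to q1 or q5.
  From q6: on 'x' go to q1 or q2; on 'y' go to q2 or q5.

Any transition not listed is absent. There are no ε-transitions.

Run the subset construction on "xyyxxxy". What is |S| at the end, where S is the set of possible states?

0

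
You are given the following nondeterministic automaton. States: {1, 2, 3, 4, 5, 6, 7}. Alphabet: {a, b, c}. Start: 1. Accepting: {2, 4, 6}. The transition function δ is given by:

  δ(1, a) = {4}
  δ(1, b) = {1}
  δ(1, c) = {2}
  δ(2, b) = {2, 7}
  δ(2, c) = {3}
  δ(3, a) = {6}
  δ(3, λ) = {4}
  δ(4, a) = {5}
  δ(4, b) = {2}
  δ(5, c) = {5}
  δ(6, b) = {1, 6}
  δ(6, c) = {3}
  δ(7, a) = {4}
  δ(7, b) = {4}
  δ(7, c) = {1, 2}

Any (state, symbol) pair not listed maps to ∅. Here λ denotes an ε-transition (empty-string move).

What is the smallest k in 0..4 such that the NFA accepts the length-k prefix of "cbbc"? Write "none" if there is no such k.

Start in {1}.
Read 'c': {1} → {2}.
None of the earlier sets intersect F, but {2} does.

1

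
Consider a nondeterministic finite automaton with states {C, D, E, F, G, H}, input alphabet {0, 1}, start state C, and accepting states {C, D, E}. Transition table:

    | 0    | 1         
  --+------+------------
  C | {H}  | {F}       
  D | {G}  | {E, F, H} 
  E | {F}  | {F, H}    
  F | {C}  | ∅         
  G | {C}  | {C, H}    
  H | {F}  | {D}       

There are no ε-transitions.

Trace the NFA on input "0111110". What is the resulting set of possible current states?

{C, F, G}

Start in {C}.
Read '0': {C} → {H}.
Read '1': {H} → {D}.
Read '1': {D} → {E, F, H}.
Read '1': {E, F, H} → {D, F, H}.
Read '1': {D, F, H} → {D, E, F, H}.
Read '1': {D, E, F, H} → {D, E, F, H}.
Read '0': {D, E, F, H} → {C, F, G}.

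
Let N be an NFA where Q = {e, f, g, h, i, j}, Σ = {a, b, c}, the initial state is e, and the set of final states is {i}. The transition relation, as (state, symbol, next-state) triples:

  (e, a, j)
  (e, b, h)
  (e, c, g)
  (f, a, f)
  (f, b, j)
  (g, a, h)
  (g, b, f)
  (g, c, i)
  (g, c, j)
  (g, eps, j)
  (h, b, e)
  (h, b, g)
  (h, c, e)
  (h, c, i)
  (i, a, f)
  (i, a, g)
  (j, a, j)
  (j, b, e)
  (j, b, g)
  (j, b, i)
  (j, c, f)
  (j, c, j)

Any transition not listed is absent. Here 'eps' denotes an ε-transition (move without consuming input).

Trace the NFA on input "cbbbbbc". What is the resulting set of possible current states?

Start in {e}.
Read 'c': e→{g}; union {g}; ε-closure = {g, j}.
Read 'b': g→{f}, j→{e, g, i}; union {e, f, g, i}; ε-closure = {e, f, g, i, j}.
Read 'b': e→{h}, f→{j}, g→{f}, i→∅, j→{e, g, i}; now {e, f, g, h, i, j}.
Read 'b': e→{h}, f→{j}, g→{f}, h→{e, g}, i→∅, j→{e, g, i}; now {e, f, g, h, i, j}.
Read 'b': e→{h}, f→{j}, g→{f}, h→{e, g}, i→∅, j→{e, g, i}; now {e, f, g, h, i, j}.
Read 'b': e→{h}, f→{j}, g→{f}, h→{e, g}, i→∅, j→{e, g, i}; now {e, f, g, h, i, j}.
Read 'c': e→{g}, f→∅, g→{i, j}, h→{e, i}, i→∅, j→{f, j}; now {e, f, g, i, j}.

{e, f, g, i, j}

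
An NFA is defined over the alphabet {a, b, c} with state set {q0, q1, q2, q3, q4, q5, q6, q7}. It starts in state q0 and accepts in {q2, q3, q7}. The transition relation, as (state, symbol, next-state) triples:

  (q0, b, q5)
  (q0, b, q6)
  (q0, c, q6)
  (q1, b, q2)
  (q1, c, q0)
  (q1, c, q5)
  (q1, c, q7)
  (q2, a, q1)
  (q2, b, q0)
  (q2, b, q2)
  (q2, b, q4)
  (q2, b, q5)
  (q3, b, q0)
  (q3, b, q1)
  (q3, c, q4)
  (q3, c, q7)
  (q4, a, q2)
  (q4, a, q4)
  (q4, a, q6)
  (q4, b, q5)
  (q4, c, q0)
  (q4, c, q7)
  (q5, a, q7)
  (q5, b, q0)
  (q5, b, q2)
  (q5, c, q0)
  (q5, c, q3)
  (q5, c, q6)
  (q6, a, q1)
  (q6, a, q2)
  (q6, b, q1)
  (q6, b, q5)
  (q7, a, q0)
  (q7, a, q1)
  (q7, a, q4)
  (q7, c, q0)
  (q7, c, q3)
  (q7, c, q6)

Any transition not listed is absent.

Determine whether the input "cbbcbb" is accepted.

Start in {q0}.
Read 'c': q0→{q6}; now {q6}.
Read 'b': q6→{q1, q5}; now {q1, q5}.
Read 'b': q1→{q2}, q5→{q0, q2}; now {q0, q2}.
Read 'c': q0→{q6}, q2→∅; now {q6}.
Read 'b': q6→{q1, q5}; now {q1, q5}.
Read 'b': q1→{q2}, q5→{q0, q2}; now {q0, q2}.
The final set {q0, q2} contains the accepting state q2.

Yes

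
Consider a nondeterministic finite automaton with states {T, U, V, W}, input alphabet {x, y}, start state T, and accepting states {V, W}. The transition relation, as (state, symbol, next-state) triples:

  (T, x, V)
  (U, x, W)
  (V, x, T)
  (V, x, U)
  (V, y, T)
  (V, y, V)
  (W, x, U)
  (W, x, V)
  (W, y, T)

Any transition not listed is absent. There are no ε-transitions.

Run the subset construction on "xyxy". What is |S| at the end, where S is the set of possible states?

Start in {T}.
Read 'x': T→{V}; now {V}.
Read 'y': V→{T, V}; now {T, V}.
Read 'x': T→{V}, V→{T, U}; now {T, U, V}.
Read 'y': T→∅, U→∅, V→{T, V}; now {T, V}.
That set has 2 states.

2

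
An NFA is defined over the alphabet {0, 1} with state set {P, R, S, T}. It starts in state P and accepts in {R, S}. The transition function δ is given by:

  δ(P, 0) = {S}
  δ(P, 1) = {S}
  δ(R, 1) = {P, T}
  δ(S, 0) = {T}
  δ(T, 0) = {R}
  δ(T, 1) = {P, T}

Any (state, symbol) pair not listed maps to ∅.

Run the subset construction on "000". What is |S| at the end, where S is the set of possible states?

1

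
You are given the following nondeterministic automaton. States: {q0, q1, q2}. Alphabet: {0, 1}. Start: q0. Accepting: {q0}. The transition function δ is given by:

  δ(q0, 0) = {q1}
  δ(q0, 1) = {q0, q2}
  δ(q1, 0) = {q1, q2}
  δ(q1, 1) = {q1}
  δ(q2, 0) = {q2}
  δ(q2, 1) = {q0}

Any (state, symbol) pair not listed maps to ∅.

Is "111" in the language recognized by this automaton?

Yes

Start in {q0}.
Read '1': q0→{q0, q2}; now {q0, q2}.
Read '1': q0→{q0, q2}, q2→{q0}; now {q0, q2}.
Read '1': q0→{q0, q2}, q2→{q0}; now {q0, q2}.
The final set {q0, q2} contains the accepting state q0.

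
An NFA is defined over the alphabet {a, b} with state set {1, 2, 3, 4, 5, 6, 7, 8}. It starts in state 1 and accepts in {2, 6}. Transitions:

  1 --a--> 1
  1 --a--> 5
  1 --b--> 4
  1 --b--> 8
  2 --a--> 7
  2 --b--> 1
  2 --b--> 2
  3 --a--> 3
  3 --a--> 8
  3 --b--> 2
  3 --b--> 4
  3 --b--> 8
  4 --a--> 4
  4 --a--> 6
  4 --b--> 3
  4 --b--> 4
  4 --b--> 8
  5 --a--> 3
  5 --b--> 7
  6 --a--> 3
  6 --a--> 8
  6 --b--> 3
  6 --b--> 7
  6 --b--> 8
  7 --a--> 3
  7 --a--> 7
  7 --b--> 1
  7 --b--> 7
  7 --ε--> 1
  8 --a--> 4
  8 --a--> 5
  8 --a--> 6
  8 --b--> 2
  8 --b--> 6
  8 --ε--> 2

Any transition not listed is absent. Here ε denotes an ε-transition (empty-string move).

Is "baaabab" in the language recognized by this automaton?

Yes

Start in {1}.
Read 'b': 1→{4, 8}; union {4, 8}; ε-closure = {2, 4, 8}.
Read 'a': 2→{7}, 4→{4, 6}, 8→{4, 5, 6}; union {4, 5, 6, 7}; ε-closure = {1, 4, 5, 6, 7}.
Read 'a': 1→{1, 5}, 4→{4, 6}, 5→{3}, 6→{3, 8}, 7→{3, 7}; union {1, 3, 4, 5, 6, 7, 8}; ε-closure = {1, 2, 3, 4, 5, 6, 7, 8}.
Read 'a': 1→{1, 5}, 2→{7}, 3→{3, 8}, 4→{4, 6}, 5→{3}, 6→{3, 8}, 7→{3, 7}, 8→{4, 5, 6}; union {1, 3, 4, 5, 6, 7, 8}; ε-closure = {1, 2, 3, 4, 5, 6, 7, 8}.
Read 'b': 1→{4, 8}, 2→{1, 2}, 3→{2, 4, 8}, 4→{3, 4, 8}, 5→{7}, 6→{3, 7, 8}, 7→{1, 7}, 8→{2, 6}; now {1, 2, 3, 4, 6, 7, 8}.
Read 'a': 1→{1, 5}, 2→{7}, 3→{3, 8}, 4→{4, 6}, 6→{3, 8}, 7→{3, 7}, 8→{4, 5, 6}; union {1, 3, 4, 5, 6, 7, 8}; ε-closure = {1, 2, 3, 4, 5, 6, 7, 8}.
Read 'b': 1→{4, 8}, 2→{1, 2}, 3→{2, 4, 8}, 4→{3, 4, 8}, 5→{7}, 6→{3, 7, 8}, 7→{1, 7}, 8→{2, 6}; now {1, 2, 3, 4, 6, 7, 8}.
The final set {1, 2, 3, 4, 6, 7, 8} contains the accepting states 2, 6.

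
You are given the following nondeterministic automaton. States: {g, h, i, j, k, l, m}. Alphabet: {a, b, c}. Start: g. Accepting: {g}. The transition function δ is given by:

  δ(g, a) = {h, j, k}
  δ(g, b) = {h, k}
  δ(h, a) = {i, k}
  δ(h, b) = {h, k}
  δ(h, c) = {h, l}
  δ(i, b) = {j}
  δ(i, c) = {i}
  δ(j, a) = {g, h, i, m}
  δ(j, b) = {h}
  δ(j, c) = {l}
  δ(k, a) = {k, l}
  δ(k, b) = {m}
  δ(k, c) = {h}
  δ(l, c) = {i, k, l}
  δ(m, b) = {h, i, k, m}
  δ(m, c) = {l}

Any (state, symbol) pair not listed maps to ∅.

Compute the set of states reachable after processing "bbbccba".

Start in {g}.
Read 'b': g→{h, k}; now {h, k}.
Read 'b': h→{h, k}, k→{m}; now {h, k, m}.
Read 'b': h→{h, k}, k→{m}, m→{h, i, k, m}; now {h, i, k, m}.
Read 'c': h→{h, l}, i→{i}, k→{h}, m→{l}; now {h, i, l}.
Read 'c': h→{h, l}, i→{i}, l→{i, k, l}; now {h, i, k, l}.
Read 'b': h→{h, k}, i→{j}, k→{m}, l→∅; now {h, j, k, m}.
Read 'a': h→{i, k}, j→{g, h, i, m}, k→{k, l}, m→∅; now {g, h, i, k, l, m}.

{g, h, i, k, l, m}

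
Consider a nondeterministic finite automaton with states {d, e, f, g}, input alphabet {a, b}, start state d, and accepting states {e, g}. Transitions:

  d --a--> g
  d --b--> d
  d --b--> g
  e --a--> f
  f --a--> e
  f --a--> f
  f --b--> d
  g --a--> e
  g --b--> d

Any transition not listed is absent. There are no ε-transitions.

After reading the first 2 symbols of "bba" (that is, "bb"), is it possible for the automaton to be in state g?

Yes

Start in {d}.
Read 'b': {d} → {d, g}.
Read 'b': {d, g} → {d, g}.
State g is in {d, g}.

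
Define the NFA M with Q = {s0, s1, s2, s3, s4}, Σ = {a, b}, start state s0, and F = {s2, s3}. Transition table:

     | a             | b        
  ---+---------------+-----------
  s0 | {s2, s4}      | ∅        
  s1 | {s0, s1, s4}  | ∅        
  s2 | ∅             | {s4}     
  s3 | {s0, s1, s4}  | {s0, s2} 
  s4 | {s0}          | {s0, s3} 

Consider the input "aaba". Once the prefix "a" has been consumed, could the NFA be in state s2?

Yes

Start in {s0}.
Read 'a': {s0} → {s2, s4}.
State s2 is in {s2, s4}.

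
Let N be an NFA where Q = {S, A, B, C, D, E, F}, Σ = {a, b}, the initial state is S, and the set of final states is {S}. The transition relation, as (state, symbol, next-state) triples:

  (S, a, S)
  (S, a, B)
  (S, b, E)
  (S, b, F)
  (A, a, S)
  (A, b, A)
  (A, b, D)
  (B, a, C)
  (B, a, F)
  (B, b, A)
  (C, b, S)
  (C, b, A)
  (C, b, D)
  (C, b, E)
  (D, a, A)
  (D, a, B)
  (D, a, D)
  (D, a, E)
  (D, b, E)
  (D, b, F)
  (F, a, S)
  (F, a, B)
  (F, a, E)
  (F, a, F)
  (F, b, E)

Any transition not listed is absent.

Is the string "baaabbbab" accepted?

No

Start in {S}.
Read 'b': {S} → {E, F}.
Read 'a': {E, F} → {S, B, E, F}.
Read 'a': {S, B, E, F} → {S, B, C, E, F}.
Read 'a': {S, B, C, E, F} → {S, B, C, E, F}.
Read 'b': {S, B, C, E, F} → {S, A, D, E, F}.
Read 'b': {S, A, D, E, F} → {A, D, E, F}.
Read 'b': {A, D, E, F} → {A, D, E, F}.
Read 'a': {A, D, E, F} → {S, A, B, D, E, F}.
Read 'b': {S, A, B, D, E, F} → {A, D, E, F}.
The final set {A, D, E, F} contains no accepting state.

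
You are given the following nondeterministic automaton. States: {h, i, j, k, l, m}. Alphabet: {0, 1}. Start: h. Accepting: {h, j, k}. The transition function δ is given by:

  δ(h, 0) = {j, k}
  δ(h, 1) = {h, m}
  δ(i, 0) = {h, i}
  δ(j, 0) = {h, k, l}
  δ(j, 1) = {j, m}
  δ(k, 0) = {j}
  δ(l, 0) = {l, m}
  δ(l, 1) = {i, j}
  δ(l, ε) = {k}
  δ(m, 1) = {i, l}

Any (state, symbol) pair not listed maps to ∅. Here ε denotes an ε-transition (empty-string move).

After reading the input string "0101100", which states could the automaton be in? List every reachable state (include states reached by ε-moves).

{h, i, j, k, l, m}

Start in {h}.
Read '0': h→{j, k}; now {j, k}.
Read '1': j→{j, m}, k→∅; now {j, m}.
Read '0': j→{h, k, l}, m→∅; now {h, k, l}.
Read '1': h→{h, m}, k→∅, l→{i, j}; now {h, i, j, m}.
Read '1': h→{h, m}, i→∅, j→{j, m}, m→{i, l}; union {h, i, j, l, m}; ε-closure = {h, i, j, k, l, m}.
Read '0': h→{j, k}, i→{h, i}, j→{h, k, l}, k→{j}, l→{l, m}, m→∅; now {h, i, j, k, l, m}.
Read '0': h→{j, k}, i→{h, i}, j→{h, k, l}, k→{j}, l→{l, m}, m→∅; now {h, i, j, k, l, m}.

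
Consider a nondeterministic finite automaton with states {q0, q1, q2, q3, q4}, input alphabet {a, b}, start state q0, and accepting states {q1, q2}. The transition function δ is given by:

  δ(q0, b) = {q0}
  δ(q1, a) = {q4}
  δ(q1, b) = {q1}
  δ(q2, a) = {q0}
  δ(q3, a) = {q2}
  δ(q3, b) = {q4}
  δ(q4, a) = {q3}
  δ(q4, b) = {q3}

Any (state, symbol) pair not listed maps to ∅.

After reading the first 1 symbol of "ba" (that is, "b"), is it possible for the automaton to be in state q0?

Yes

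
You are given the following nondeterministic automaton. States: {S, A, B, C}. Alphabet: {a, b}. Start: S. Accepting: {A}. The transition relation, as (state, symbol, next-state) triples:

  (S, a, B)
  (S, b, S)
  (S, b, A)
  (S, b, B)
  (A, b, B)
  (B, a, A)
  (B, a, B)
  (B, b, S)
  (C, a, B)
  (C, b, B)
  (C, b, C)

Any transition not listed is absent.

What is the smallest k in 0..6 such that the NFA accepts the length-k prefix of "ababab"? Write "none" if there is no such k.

none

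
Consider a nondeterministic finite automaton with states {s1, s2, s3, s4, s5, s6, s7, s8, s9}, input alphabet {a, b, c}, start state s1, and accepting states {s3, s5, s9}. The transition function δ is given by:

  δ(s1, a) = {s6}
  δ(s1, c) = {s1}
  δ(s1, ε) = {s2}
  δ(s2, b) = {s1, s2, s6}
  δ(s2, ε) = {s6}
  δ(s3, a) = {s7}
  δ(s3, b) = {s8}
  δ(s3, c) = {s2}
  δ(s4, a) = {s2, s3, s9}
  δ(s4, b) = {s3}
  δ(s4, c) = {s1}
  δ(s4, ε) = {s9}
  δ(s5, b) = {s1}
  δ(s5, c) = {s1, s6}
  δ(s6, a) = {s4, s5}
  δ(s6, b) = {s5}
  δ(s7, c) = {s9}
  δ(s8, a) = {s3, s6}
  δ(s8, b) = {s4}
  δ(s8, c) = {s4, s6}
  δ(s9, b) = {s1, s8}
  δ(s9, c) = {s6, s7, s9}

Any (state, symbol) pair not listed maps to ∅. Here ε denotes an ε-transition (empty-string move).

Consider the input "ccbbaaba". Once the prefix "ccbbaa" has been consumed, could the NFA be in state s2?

Start: ε-closure({s1}) = {s1, s2, s6}.
Read 'c': {s1, s2, s6} → {s1, s2, s6}.
Read 'c': {s1, s2, s6} → {s1, s2, s6}.
Read 'b': {s1, s2, s6} → {s1, s2, s5, s6}.
Read 'b': {s1, s2, s5, s6} → {s1, s2, s5, s6}.
Read 'a': {s1, s2, s5, s6} → {s4, s5, s6, s9}.
Read 'a': {s4, s5, s6, s9} → {s2, s3, s4, s5, s6, s9}.
State s2 is in {s2, s3, s4, s5, s6, s9}.

Yes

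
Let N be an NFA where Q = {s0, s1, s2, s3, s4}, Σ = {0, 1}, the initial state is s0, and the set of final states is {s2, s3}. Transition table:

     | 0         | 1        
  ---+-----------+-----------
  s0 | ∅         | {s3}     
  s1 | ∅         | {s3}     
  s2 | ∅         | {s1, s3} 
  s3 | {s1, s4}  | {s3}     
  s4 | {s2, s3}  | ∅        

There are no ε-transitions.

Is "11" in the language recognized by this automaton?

Yes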